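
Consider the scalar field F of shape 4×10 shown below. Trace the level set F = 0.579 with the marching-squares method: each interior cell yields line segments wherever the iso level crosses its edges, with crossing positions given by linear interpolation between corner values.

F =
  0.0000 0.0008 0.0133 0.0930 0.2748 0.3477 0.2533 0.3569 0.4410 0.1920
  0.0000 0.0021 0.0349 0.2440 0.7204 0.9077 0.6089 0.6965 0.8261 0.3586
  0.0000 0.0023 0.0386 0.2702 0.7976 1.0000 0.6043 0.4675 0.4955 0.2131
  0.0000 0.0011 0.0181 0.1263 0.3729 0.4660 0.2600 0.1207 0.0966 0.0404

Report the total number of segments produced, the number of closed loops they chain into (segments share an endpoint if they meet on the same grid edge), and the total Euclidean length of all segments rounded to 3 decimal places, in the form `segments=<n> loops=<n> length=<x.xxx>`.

segments=14 loops=1 length=12.522

cell (0,3): code 0100 → (0.683,4.000)–(1.000,3.703)
cell (0,4): code 1100 → (0.413,5.000)–(0.683,4.000)
cell (0,5): code 1100 → (0.916,6.000)–(0.413,5.000)
cell (0,6): code 1100 → (0.654,7.000)–(0.916,6.000)
cell (0,7): code 1100 → (0.358,8.000)–(0.654,7.000)
cell (0,8): code 1000 → (1.000,8.529)–(0.358,8.000)
cell (1,3): code 0110 → (1.000,3.703)–(2.000,3.586)
cell (1,6): code 1011 → (2.000,6.185)–(1.513,7.000)
cell (1,7): code 0011 → (1.513,7.000)–(1.747,8.000)
cell (1,8): code 0001 → (1.747,8.000)–(1.000,8.529)
cell (2,3): code 0010 → (2.000,3.586)–(2.515,4.000)
cell (2,4): code 0011 → (2.515,4.000)–(2.788,5.000)
cell (2,5): code 0011 → (2.788,5.000)–(2.073,6.000)
cell (2,6): code 0001 → (2.073,6.000)–(2.000,6.185)
total: 14 segments, chained into 1 closed loop(s), length Σ = 12.522118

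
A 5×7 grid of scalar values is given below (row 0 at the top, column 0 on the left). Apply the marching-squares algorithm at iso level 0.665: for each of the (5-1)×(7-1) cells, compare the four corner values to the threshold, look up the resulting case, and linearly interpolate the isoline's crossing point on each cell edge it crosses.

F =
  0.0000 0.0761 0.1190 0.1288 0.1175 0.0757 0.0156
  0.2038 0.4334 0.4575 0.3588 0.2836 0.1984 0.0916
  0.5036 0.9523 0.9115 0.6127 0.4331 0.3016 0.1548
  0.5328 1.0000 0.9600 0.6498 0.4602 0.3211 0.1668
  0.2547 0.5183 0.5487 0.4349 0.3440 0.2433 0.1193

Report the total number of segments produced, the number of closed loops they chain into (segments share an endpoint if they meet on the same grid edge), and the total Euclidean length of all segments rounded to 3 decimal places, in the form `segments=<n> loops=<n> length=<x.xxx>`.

cell (1,0): code 0100 → (1.446,1.000)–(2.000,0.360)
cell (1,1): code 1100 → (1.457,2.000)–(1.446,1.000)
cell (1,2): code 1000 → (2.000,2.825)–(1.457,2.000)
cell (2,0): code 0110 → (2.000,0.360)–(3.000,0.283)
cell (2,2): code 1001 → (3.000,2.951)–(2.000,2.825)
cell (3,0): code 0010 → (3.000,0.283)–(3.695,1.000)
cell (3,1): code 0011 → (3.695,1.000)–(3.717,2.000)
cell (3,2): code 0001 → (3.717,2.000)–(3.000,2.951)
total: 8 segments, chained into 1 closed loop(s), length Σ = 8.035278

segments=8 loops=1 length=8.035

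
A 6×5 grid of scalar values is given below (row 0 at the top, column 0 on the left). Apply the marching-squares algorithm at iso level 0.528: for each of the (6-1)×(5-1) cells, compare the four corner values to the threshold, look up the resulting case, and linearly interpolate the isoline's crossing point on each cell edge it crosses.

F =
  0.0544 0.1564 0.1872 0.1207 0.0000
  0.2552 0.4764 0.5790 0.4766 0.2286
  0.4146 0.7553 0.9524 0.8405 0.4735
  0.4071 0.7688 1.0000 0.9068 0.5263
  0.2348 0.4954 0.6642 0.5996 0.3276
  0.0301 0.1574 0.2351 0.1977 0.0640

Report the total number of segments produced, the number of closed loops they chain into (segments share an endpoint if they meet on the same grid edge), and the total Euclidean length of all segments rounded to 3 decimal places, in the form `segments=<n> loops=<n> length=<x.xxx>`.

segments=14 loops=1 length=11.124

cell (0,1): code 0100 → (0.870,2.000)–(1.000,1.503)
cell (0,2): code 1000 → (1.000,2.498)–(0.870,2.000)
cell (1,0): code 0100 → (1.185,1.000)–(2.000,0.333)
cell (1,1): code 1110 → (1.000,1.503)–(1.185,1.000)
cell (1,2): code 1101 → (1.141,3.000)–(1.000,2.498)
cell (1,3): code 1000 → (2.000,3.851)–(1.141,3.000)
cell (2,0): code 0110 → (2.000,0.333)–(3.000,0.334)
cell (2,3): code 1001 → (3.000,3.996)–(2.000,3.851)
cell (3,0): code 0010 → (3.000,0.334)–(3.881,1.000)
cell (3,1): code 0111 → (3.881,1.000)–(4.000,1.193)
cell (3,3): code 1001 → (4.000,3.263)–(3.000,3.996)
cell (4,1): code 0010 → (4.000,1.193)–(4.317,2.000)
cell (4,2): code 0011 → (4.317,2.000)–(4.178,3.000)
cell (4,3): code 0001 → (4.178,3.000)–(4.000,3.263)
total: 14 segments, chained into 1 closed loop(s), length Σ = 11.123889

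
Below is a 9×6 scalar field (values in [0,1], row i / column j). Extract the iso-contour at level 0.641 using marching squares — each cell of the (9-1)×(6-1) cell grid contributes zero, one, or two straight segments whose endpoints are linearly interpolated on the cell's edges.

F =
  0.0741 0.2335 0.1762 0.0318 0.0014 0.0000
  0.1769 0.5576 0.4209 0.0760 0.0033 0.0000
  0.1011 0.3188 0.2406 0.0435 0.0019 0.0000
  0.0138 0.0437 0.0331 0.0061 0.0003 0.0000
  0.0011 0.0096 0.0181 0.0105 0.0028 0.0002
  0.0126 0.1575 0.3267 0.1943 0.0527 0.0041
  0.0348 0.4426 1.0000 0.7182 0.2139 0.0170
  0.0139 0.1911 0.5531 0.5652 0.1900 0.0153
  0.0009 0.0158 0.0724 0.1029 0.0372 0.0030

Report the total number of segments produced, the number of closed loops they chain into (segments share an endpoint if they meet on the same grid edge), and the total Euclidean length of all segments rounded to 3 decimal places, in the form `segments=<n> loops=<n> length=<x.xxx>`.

cell (5,1): code 0100 → (5.467,2.000)–(6.000,1.356)
cell (5,2): code 1100 → (5.853,3.000)–(5.467,2.000)
cell (5,3): code 1000 → (6.000,3.153)–(5.853,3.000)
cell (6,1): code 0010 → (6.000,1.356)–(6.803,2.000)
cell (6,2): code 0011 → (6.803,2.000)–(6.505,3.000)
cell (6,3): code 0001 → (6.505,3.000)–(6.000,3.153)
total: 6 segments, chained into 1 closed loop(s), length Σ = 4.721043

segments=6 loops=1 length=4.721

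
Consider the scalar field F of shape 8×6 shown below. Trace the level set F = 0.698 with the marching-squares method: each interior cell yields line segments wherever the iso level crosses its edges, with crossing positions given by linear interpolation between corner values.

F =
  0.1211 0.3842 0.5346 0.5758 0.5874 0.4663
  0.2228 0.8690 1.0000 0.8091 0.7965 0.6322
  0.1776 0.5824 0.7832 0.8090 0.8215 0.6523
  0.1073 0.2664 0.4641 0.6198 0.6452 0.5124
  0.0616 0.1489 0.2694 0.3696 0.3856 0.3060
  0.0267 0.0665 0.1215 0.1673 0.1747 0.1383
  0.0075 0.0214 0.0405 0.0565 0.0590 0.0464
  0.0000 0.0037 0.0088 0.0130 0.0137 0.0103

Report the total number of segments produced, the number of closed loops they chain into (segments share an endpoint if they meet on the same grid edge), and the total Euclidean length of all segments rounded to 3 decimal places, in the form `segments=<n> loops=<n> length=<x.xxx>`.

cell (0,0): code 0100 → (0.647,1.000)–(1.000,0.735)
cell (0,1): code 1100 → (0.351,2.000)–(0.647,1.000)
cell (0,2): code 1100 → (0.524,3.000)–(0.351,2.000)
cell (0,3): code 1100 → (0.529,4.000)–(0.524,3.000)
cell (0,4): code 1000 → (1.000,4.600)–(0.529,4.000)
cell (1,0): code 0010 → (1.000,0.735)–(1.597,1.000)
cell (1,1): code 0111 → (1.597,1.000)–(2.000,1.576)
cell (1,4): code 1001 → (2.000,4.730)–(1.000,4.600)
cell (2,1): code 0010 → (2.000,1.576)–(2.267,2.000)
cell (2,2): code 0011 → (2.267,2.000)–(2.587,3.000)
cell (2,3): code 0011 → (2.587,3.000)–(2.701,4.000)
cell (2,4): code 0001 → (2.701,4.000)–(2.000,4.730)
total: 12 segments, chained into 1 closed loop(s), length Σ = 10.194555

segments=12 loops=1 length=10.195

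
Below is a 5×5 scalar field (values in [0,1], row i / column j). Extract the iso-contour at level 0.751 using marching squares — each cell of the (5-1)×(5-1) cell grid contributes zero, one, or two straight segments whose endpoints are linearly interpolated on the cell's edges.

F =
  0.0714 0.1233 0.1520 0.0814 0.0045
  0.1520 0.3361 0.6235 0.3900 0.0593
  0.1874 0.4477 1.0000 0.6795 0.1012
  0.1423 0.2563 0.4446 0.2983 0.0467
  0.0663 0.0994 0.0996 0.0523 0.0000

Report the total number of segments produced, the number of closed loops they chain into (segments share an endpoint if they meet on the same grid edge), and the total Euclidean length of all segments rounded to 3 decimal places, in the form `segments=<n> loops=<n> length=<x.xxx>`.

segments=4 loops=1 length=3.353

cell (1,1): code 0100 → (1.339,2.000)–(2.000,1.549)
cell (1,2): code 1000 → (2.000,2.777)–(1.339,2.000)
cell (2,1): code 0010 → (2.000,1.549)–(2.448,2.000)
cell (2,2): code 0001 → (2.448,2.000)–(2.000,2.777)
total: 4 segments, chained into 1 closed loop(s), length Σ = 3.353487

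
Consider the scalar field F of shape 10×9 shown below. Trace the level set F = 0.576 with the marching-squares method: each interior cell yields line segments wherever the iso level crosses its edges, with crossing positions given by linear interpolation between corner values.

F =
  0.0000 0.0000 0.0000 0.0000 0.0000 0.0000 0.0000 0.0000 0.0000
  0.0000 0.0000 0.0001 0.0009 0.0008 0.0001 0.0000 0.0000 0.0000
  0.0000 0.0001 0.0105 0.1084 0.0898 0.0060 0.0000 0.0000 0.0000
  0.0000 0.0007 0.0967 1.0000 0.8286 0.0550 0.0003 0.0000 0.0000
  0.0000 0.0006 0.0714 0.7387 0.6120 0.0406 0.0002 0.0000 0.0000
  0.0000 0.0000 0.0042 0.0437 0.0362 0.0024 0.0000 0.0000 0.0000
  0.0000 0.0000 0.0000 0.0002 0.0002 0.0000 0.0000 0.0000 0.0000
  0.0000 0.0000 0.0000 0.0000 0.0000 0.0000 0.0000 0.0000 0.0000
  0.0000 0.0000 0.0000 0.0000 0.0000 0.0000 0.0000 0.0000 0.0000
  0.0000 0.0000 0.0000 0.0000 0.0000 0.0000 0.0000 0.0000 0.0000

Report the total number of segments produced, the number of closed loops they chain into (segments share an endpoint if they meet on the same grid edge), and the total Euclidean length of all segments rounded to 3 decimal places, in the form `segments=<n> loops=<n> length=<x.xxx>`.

cell (2,2): code 0100 → (2.524,3.000)–(3.000,2.531)
cell (2,3): code 1100 → (2.658,4.000)–(2.524,3.000)
cell (2,4): code 1000 → (3.000,4.327)–(2.658,4.000)
cell (3,2): code 0110 → (3.000,2.531)–(4.000,2.756)
cell (3,4): code 1001 → (4.000,4.063)–(3.000,4.327)
cell (4,2): code 0010 → (4.000,2.756)–(4.234,3.000)
cell (4,3): code 0011 → (4.234,3.000)–(4.063,4.000)
cell (4,4): code 0001 → (4.063,4.000)–(4.000,4.063)
total: 8 segments, chained into 1 closed loop(s), length Σ = 5.650503

segments=8 loops=1 length=5.651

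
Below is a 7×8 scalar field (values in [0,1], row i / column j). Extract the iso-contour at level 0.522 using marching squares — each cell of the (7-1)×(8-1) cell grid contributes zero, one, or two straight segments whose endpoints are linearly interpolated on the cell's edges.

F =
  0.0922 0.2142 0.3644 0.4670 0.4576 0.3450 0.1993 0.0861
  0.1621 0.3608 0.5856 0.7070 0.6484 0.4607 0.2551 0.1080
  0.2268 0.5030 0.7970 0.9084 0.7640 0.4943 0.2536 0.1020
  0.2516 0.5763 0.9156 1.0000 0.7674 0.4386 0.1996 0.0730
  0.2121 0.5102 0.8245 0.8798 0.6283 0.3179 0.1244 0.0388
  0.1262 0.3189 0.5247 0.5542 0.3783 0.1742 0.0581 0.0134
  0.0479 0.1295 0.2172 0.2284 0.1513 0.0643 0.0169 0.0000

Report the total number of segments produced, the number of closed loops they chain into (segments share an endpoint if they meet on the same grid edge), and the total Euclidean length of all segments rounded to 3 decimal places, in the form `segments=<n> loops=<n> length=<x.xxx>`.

cell (0,1): code 0100 → (0.712,2.000)–(1.000,1.717)
cell (0,2): code 1100 → (0.229,3.000)–(0.712,2.000)
cell (0,3): code 1100 → (0.338,4.000)–(0.229,3.000)
cell (0,4): code 1000 → (1.000,4.673)–(0.338,4.000)
cell (1,1): code 0110 → (1.000,1.717)–(2.000,1.065)
cell (1,4): code 1001 → (2.000,4.897)–(1.000,4.673)
cell (2,0): code 0100 → (2.259,1.000)–(3.000,0.833)
cell (2,1): code 1110 → (2.000,1.065)–(2.259,1.000)
cell (2,4): code 1001 → (3.000,4.746)–(2.000,4.897)
cell (3,0): code 0010 → (3.000,0.833)–(3.821,1.000)
cell (3,1): code 0111 → (3.821,1.000)–(4.000,1.038)
cell (3,4): code 1001 → (4.000,4.342)–(3.000,4.746)
cell (4,1): code 0110 → (4.000,1.038)–(5.000,1.987)
cell (4,3): code 1011 → (5.000,3.183)–(4.425,4.000)
cell (4,4): code 0001 → (4.425,4.000)–(4.000,4.342)
cell (5,1): code 0010 → (5.000,1.987)–(5.009,2.000)
cell (5,2): code 0011 → (5.009,2.000)–(5.099,3.000)
cell (5,3): code 0001 → (5.099,3.000)–(5.000,3.183)
total: 18 segments, chained into 1 closed loop(s), length Σ = 13.972049

segments=18 loops=1 length=13.972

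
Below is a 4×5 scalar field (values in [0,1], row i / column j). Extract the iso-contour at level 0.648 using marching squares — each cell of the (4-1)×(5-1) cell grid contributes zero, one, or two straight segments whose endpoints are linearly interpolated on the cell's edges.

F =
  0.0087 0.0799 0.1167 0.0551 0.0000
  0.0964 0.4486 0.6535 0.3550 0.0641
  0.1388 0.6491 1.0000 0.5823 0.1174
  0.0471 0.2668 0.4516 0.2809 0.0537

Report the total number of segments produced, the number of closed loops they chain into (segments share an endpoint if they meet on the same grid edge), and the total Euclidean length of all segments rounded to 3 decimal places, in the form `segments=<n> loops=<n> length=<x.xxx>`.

segments=8 loops=1 length=4.993

cell (0,1): code 0100 → (0.990,2.000)–(1.000,1.973)
cell (0,2): code 1000 → (1.000,2.018)–(0.990,2.000)
cell (1,0): code 0100 → (1.995,1.000)–(2.000,0.998)
cell (1,1): code 1110 → (1.000,1.973)–(1.995,1.000)
cell (1,2): code 1001 → (2.000,2.843)–(1.000,2.018)
cell (2,0): code 0010 → (2.000,0.998)–(2.003,1.000)
cell (2,1): code 0011 → (2.003,1.000)–(2.642,2.000)
cell (2,2): code 0001 → (2.642,2.000)–(2.000,2.843)
total: 8 segments, chained into 1 closed loop(s), length Σ = 4.992713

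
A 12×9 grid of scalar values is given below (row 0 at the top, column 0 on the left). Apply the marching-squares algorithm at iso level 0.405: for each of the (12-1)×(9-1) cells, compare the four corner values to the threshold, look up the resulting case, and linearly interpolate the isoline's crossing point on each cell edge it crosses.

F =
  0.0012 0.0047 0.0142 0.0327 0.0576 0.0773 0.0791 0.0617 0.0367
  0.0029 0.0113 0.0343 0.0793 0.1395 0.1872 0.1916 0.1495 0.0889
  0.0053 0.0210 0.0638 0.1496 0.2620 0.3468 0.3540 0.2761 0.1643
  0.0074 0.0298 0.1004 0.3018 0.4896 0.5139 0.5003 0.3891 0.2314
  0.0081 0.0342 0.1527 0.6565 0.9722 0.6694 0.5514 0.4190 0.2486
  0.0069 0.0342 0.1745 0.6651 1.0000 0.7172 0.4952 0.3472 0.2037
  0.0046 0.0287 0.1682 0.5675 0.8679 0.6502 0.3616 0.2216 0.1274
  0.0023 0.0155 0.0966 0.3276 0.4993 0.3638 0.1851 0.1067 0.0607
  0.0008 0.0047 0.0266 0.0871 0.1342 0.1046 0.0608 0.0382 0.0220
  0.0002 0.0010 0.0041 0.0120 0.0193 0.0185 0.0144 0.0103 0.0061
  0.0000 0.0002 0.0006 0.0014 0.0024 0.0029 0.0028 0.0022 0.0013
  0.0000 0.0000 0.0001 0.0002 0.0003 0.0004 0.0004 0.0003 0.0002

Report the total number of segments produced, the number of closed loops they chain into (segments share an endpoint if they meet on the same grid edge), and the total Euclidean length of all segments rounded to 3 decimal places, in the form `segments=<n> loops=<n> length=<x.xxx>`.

cell (2,3): code 0100 → (2.628,4.000)–(3.000,3.550)
cell (2,4): code 1100 → (2.348,5.000)–(2.628,4.000)
cell (2,5): code 1100 → (2.349,6.000)–(2.348,5.000)
cell (2,6): code 1000 → (3.000,6.857)–(2.349,6.000)
cell (3,2): code 0100 → (3.291,3.000)–(4.000,2.501)
cell (3,3): code 1110 → (3.000,3.550)–(3.291,3.000)
cell (3,6): code 1101 → (3.532,7.000)–(3.000,6.857)
cell (3,7): code 1000 → (4.000,7.082)–(3.532,7.000)
cell (4,2): code 0110 → (4.000,2.501)–(5.000,2.470)
cell (4,6): code 1011 → (5.000,6.609)–(4.195,7.000)
cell (4,7): code 0001 → (4.195,7.000)–(4.000,7.082)
cell (5,2): code 0110 → (5.000,2.470)–(6.000,2.593)
cell (5,5): code 1011 → (6.000,5.850)–(5.675,6.000)
cell (5,6): code 0001 → (5.675,6.000)–(5.000,6.609)
cell (6,2): code 0010 → (6.000,2.593)–(6.677,3.000)
cell (6,3): code 0111 → (6.677,3.000)–(7.000,3.451)
cell (6,4): code 1011 → (7.000,4.696)–(6.856,5.000)
cell (6,5): code 0001 → (6.856,5.000)–(6.000,5.850)
cell (7,3): code 0010 → (7.000,3.451)–(7.258,4.000)
cell (7,4): code 0001 → (7.258,4.000)–(7.000,4.696)
total: 20 segments, chained into 1 closed loop(s), length Σ = 14.832187

segments=20 loops=1 length=14.832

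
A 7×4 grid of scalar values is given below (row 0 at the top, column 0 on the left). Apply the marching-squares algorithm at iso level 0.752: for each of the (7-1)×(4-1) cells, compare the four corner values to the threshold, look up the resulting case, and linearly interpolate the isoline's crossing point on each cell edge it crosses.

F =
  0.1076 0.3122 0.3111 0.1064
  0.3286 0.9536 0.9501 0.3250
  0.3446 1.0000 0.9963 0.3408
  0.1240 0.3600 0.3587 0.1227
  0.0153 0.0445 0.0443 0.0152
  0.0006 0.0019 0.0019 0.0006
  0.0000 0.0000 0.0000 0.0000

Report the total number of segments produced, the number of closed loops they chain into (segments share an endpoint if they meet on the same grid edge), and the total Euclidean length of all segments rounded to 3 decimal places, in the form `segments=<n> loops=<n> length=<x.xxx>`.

cell (0,0): code 0100 → (0.686,1.000)–(1.000,0.677)
cell (0,1): code 1100 → (0.690,2.000)–(0.686,1.000)
cell (0,2): code 1000 → (1.000,2.317)–(0.690,2.000)
cell (1,0): code 0110 → (1.000,0.677)–(2.000,0.622)
cell (1,2): code 1001 → (2.000,2.373)–(1.000,2.317)
cell (2,0): code 0010 → (2.000,0.622)–(2.388,1.000)
cell (2,1): code 0011 → (2.388,1.000)–(2.383,2.000)
cell (2,2): code 0001 → (2.383,2.000)–(2.000,2.373)
total: 8 segments, chained into 1 closed loop(s), length Σ = 5.972959

segments=8 loops=1 length=5.973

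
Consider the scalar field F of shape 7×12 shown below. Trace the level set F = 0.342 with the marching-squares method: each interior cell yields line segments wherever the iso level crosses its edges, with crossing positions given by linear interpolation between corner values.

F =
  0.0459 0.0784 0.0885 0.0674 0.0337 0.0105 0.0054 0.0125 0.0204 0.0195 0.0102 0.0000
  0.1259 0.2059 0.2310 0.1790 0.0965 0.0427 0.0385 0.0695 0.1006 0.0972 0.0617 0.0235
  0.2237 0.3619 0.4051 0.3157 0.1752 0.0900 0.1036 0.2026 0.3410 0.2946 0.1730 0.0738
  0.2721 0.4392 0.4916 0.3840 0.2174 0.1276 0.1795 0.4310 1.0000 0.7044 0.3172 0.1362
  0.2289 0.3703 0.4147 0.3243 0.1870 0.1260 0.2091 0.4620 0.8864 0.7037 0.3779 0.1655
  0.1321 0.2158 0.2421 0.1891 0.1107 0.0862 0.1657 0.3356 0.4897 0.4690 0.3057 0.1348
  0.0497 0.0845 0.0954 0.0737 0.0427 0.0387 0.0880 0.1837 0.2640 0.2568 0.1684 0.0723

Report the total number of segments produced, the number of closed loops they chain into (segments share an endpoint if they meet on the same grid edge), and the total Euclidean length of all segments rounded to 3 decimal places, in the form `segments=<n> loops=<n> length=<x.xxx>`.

segments=26 loops=2 length=20.006

cell (1,0): code 0100 → (1.872,1.000)–(2.000,0.856)
cell (1,1): code 1100 → (1.638,2.000)–(1.872,1.000)
cell (1,2): code 1000 → (2.000,2.706)–(1.638,2.000)
cell (2,0): code 0110 → (2.000,0.856)–(3.000,0.418)
cell (2,2): code 1101 → (2.385,3.000)–(2.000,2.706)
cell (2,3): code 1000 → (3.000,3.252)–(2.385,3.000)
cell (2,6): code 0100 → (2.610,7.000)–(3.000,6.646)
cell (2,7): code 1100 → (2.002,8.000)–(2.610,7.000)
cell (2,8): code 1100 → (2.116,9.000)–(2.002,8.000)
cell (2,9): code 1000 → (3.000,9.936)–(2.116,9.000)
cell (3,0): code 0110 → (3.000,0.418)–(4.000,0.800)
cell (3,2): code 1011 → (4.000,2.804)–(3.704,3.000)
cell (3,3): code 0001 → (3.704,3.000)–(3.000,3.252)
cell (3,6): code 0110 → (3.000,6.646)–(4.000,6.526)
cell (3,9): code 1101 → (3.409,10.000)–(3.000,9.936)
cell (3,10): code 1000 → (4.000,10.169)–(3.409,10.000)
cell (4,0): code 0010 → (4.000,0.800)–(4.183,1.000)
cell (4,1): code 0011 → (4.183,1.000)–(4.421,2.000)
cell (4,2): code 0001 → (4.421,2.000)–(4.000,2.804)
cell (4,6): code 0010 → (4.000,6.526)–(4.949,7.000)
cell (4,7): code 0111 → (4.949,7.000)–(5.000,7.042)
cell (4,9): code 1011 → (5.000,9.778)–(4.497,10.000)
cell (4,10): code 0001 → (4.497,10.000)–(4.000,10.169)
cell (5,7): code 0010 → (5.000,7.042)–(5.654,8.000)
cell (5,8): code 0011 → (5.654,8.000)–(5.598,9.000)
cell (5,9): code 0001 → (5.598,9.000)–(5.000,9.778)
total: 26 segments, chained into 2 closed loop(s), length Σ = 20.006186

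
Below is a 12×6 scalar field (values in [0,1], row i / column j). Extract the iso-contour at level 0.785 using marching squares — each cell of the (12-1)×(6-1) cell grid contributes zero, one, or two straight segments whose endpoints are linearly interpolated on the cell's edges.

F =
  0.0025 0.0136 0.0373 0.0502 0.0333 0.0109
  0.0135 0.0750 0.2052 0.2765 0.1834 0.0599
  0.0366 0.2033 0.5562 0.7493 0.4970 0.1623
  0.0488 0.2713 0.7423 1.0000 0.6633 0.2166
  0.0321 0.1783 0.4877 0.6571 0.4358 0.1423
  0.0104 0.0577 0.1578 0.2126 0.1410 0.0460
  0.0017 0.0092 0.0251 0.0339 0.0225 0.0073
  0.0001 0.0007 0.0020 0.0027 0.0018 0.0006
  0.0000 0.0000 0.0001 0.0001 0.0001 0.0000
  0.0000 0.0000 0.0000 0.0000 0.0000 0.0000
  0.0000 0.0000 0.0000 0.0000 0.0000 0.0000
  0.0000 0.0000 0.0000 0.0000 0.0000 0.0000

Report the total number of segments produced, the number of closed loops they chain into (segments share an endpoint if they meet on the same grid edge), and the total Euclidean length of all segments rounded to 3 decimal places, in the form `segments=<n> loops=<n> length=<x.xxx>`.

segments=4 loops=1 length=4.204

cell (2,2): code 0100 → (2.142,3.000)–(3.000,2.166)
cell (2,3): code 1000 → (3.000,3.639)–(2.142,3.000)
cell (3,2): code 0010 → (3.000,2.166)–(3.627,3.000)
cell (3,3): code 0001 → (3.627,3.000)–(3.000,3.639)
total: 4 segments, chained into 1 closed loop(s), length Σ = 4.204251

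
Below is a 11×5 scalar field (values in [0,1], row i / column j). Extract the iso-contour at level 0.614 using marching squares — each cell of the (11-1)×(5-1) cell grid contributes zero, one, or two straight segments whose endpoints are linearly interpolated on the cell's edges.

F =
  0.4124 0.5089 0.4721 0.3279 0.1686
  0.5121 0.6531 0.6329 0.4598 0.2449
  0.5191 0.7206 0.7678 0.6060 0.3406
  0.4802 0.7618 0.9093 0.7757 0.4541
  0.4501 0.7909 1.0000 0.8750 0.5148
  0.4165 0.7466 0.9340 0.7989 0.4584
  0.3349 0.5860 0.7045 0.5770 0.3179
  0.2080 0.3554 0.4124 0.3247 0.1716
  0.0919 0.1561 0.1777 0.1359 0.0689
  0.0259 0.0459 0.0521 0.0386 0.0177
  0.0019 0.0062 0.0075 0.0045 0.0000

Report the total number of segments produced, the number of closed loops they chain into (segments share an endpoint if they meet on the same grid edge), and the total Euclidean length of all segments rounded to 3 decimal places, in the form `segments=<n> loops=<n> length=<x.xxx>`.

segments=18 loops=1 length=14.231

cell (0,0): code 0100 → (0.729,1.000)–(1.000,0.723)
cell (0,1): code 1100 → (0.882,2.000)–(0.729,1.000)
cell (0,2): code 1000 → (1.000,2.109)–(0.882,2.000)
cell (1,0): code 0110 → (1.000,0.723)–(2.000,0.471)
cell (1,2): code 1001 → (2.000,2.951)–(1.000,2.109)
cell (2,0): code 0110 → (2.000,0.471)–(3.000,0.475)
cell (2,2): code 1101 → (2.047,3.000)–(2.000,2.951)
cell (2,3): code 1000 → (3.000,3.503)–(2.047,3.000)
cell (3,0): code 0110 → (3.000,0.475)–(4.000,0.481)
cell (3,3): code 1001 → (4.000,3.725)–(3.000,3.503)
cell (4,0): code 0110 → (4.000,0.481)–(5.000,0.598)
cell (4,3): code 1001 → (5.000,3.543)–(4.000,3.725)
cell (5,0): code 0010 → (5.000,0.598)–(5.826,1.000)
cell (5,1): code 0111 → (5.826,1.000)–(6.000,1.236)
cell (5,2): code 1011 → (6.000,2.710)–(5.833,3.000)
cell (5,3): code 0001 → (5.833,3.000)–(5.000,3.543)
cell (6,1): code 0010 → (6.000,1.236)–(6.310,2.000)
cell (6,2): code 0001 → (6.310,2.000)–(6.000,2.710)
total: 18 segments, chained into 1 closed loop(s), length Σ = 14.231045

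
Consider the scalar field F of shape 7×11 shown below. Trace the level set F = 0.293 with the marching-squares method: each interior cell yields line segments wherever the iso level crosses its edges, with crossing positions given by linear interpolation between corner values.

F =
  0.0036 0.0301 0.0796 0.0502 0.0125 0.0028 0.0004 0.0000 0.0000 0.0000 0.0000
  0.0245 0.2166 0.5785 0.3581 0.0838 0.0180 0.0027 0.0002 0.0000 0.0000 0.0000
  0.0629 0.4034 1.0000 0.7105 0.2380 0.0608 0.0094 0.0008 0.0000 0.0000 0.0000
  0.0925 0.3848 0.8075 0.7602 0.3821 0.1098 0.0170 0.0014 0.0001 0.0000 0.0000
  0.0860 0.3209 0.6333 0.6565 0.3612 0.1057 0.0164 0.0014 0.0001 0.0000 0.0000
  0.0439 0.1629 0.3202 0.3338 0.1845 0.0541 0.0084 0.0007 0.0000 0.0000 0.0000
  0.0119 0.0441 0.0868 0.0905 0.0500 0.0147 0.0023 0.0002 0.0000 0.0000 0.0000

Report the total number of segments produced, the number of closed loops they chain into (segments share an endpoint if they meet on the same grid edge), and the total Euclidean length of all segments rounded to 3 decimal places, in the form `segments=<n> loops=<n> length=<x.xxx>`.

segments=18 loops=1 length=13.131

cell (0,1): code 0100 → (0.428,2.000)–(1.000,1.211)
cell (0,2): code 1100 → (0.789,3.000)–(0.428,2.000)
cell (0,3): code 1000 → (1.000,3.237)–(0.789,3.000)
cell (1,0): code 0100 → (1.409,1.000)–(2.000,0.676)
cell (1,1): code 1110 → (1.000,1.211)–(1.409,1.000)
cell (1,3): code 1001 → (2.000,3.884)–(1.000,3.237)
cell (2,0): code 0110 → (2.000,0.676)–(3.000,0.686)
cell (2,3): code 1101 → (2.382,4.000)–(2.000,3.884)
cell (2,4): code 1000 → (3.000,4.327)–(2.382,4.000)
cell (3,0): code 0110 → (3.000,0.686)–(4.000,0.881)
cell (3,4): code 1001 → (4.000,4.267)–(3.000,4.327)
cell (4,0): code 0010 → (4.000,0.881)–(4.177,1.000)
cell (4,1): code 0111 → (4.177,1.000)–(5.000,1.827)
cell (4,3): code 1011 → (5.000,3.273)–(4.386,4.000)
cell (4,4): code 0001 → (4.386,4.000)–(4.000,4.267)
cell (5,1): code 0010 → (5.000,1.827)–(5.117,2.000)
cell (5,2): code 0011 → (5.117,2.000)–(5.168,3.000)
cell (5,3): code 0001 → (5.168,3.000)–(5.000,3.273)
total: 18 segments, chained into 1 closed loop(s), length Σ = 13.130954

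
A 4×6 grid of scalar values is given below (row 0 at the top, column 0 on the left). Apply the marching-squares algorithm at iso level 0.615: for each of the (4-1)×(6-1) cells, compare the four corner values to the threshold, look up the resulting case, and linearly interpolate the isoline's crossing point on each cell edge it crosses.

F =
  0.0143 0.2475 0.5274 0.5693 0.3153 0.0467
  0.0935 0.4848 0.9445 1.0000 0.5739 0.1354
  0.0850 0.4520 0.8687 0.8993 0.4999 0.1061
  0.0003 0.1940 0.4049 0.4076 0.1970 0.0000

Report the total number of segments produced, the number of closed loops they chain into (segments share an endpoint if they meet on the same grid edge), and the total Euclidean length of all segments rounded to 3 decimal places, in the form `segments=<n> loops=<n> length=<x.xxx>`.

cell (0,1): code 0100 → (0.210,2.000)–(1.000,1.283)
cell (0,2): code 1100 → (0.106,3.000)–(0.210,2.000)
cell (0,3): code 1000 → (1.000,3.904)–(0.106,3.000)
cell (1,1): code 0110 → (1.000,1.283)–(2.000,1.391)
cell (1,3): code 1001 → (2.000,3.712)–(1.000,3.904)
cell (2,1): code 0010 → (2.000,1.391)–(2.547,2.000)
cell (2,2): code 0011 → (2.547,2.000)–(2.578,3.000)
cell (2,3): code 0001 → (2.578,3.000)–(2.000,3.712)
total: 8 segments, chained into 1 closed loop(s), length Σ = 8.103108

segments=8 loops=1 length=8.103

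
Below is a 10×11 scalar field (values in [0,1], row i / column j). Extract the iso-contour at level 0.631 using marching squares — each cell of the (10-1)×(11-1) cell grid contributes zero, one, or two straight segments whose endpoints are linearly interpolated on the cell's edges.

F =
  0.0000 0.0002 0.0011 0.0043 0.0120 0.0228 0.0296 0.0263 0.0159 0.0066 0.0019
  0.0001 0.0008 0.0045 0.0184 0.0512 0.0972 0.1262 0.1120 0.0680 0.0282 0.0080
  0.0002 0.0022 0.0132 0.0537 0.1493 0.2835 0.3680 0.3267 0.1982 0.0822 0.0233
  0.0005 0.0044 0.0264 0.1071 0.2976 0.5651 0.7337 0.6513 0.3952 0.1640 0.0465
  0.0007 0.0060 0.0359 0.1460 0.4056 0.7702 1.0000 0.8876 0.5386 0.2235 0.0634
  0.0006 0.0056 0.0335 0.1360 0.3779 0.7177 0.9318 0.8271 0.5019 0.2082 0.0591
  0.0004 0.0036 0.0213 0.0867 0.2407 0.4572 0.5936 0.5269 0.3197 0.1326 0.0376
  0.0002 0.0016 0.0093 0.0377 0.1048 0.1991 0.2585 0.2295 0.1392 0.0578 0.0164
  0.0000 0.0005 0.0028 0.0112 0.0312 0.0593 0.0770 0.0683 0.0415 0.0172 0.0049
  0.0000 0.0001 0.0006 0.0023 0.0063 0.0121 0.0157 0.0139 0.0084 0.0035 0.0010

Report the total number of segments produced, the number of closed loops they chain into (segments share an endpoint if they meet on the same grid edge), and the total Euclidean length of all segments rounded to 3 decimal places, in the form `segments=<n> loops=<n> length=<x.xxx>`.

cell (2,5): code 0100 → (2.719,6.000)–(3.000,5.391)
cell (2,6): code 1100 → (2.937,7.000)–(2.719,6.000)
cell (2,7): code 1000 → (3.000,7.079)–(2.937,7.000)
cell (3,4): code 0100 → (3.321,5.000)–(4.000,4.618)
cell (3,5): code 1110 → (3.000,5.391)–(3.321,5.000)
cell (3,7): code 1001 → (4.000,7.735)–(3.000,7.079)
cell (4,4): code 0110 → (4.000,4.618)–(5.000,4.745)
cell (4,7): code 1001 → (5.000,7.603)–(4.000,7.735)
cell (5,4): code 0010 → (5.000,4.745)–(5.333,5.000)
cell (5,5): code 0011 → (5.333,5.000)–(5.889,6.000)
cell (5,6): code 0011 → (5.889,6.000)–(5.653,7.000)
cell (5,7): code 0001 → (5.653,7.000)–(5.000,7.603)
total: 12 segments, chained into 1 closed loop(s), length Σ = 9.772956

segments=12 loops=1 length=9.773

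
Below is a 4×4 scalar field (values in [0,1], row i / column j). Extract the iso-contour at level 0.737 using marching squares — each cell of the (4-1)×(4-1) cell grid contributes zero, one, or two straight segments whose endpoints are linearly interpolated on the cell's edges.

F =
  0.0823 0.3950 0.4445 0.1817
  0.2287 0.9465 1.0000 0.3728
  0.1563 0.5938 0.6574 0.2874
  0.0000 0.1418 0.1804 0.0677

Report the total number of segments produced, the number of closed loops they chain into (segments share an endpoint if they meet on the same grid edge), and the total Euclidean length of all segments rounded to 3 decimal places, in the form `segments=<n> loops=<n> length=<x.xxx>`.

cell (0,0): code 0100 → (0.620,1.000)–(1.000,0.708)
cell (0,1): code 1100 → (0.527,2.000)–(0.620,1.000)
cell (0,2): code 1000 → (1.000,2.419)–(0.527,2.000)
cell (1,0): code 0010 → (1.000,0.708)–(1.594,1.000)
cell (1,1): code 0011 → (1.594,1.000)–(1.768,2.000)
cell (1,2): code 0001 → (1.768,2.000)–(1.000,2.419)
total: 6 segments, chained into 1 closed loop(s), length Σ = 4.667370

segments=6 loops=1 length=4.667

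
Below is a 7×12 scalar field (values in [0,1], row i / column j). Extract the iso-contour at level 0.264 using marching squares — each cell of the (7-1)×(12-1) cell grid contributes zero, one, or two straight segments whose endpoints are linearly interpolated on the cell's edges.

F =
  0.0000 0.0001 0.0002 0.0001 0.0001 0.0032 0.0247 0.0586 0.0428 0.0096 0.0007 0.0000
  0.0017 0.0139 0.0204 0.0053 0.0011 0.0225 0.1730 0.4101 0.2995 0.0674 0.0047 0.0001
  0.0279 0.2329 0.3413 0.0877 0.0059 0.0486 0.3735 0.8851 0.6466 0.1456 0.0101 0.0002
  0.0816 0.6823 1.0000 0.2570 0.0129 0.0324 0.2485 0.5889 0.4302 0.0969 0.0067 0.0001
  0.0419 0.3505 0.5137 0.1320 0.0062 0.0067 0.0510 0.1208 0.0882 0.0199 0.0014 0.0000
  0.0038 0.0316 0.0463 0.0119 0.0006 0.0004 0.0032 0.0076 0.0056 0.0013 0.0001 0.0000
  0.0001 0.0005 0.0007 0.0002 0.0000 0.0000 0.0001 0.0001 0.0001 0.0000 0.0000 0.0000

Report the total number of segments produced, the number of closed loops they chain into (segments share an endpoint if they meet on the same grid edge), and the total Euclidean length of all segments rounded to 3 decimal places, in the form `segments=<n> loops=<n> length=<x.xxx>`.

cell (0,6): code 0100 → (0.584,7.000)–(1.000,6.384)
cell (0,7): code 1100 → (0.862,8.000)–(0.584,7.000)
cell (0,8): code 1000 → (1.000,8.153)–(0.862,8.000)
cell (1,1): code 0100 → (1.759,2.000)–(2.000,1.287)
cell (1,2): code 1000 → (2.000,2.305)–(1.759,2.000)
cell (1,5): code 0100 → (1.454,6.000)–(2.000,5.663)
cell (1,6): code 1110 → (1.000,6.384)–(1.454,6.000)
cell (1,8): code 1001 → (2.000,8.764)–(1.000,8.153)
cell (2,0): code 0100 → (2.069,1.000)–(3.000,0.304)
cell (2,1): code 1110 → (2.000,1.287)–(2.069,1.000)
cell (2,2): code 1001 → (3.000,2.991)–(2.000,2.305)
cell (2,5): code 0010 → (2.000,5.663)–(2.876,6.000)
cell (2,6): code 0111 → (2.876,6.000)–(3.000,6.046)
cell (2,8): code 1001 → (3.000,8.499)–(2.000,8.764)
cell (3,0): code 0110 → (3.000,0.304)–(4.000,0.720)
cell (3,2): code 1001 → (4.000,2.654)–(3.000,2.991)
cell (3,6): code 0010 → (3.000,6.046)–(3.694,7.000)
cell (3,7): code 0011 → (3.694,7.000)–(3.486,8.000)
cell (3,8): code 0001 → (3.486,8.000)–(3.000,8.499)
cell (4,0): code 0010 → (4.000,0.720)–(4.271,1.000)
cell (4,1): code 0011 → (4.271,1.000)–(4.534,2.000)
cell (4,2): code 0001 → (4.534,2.000)–(4.000,2.654)
total: 22 segments, chained into 2 closed loop(s), length Σ = 17.616337

segments=22 loops=2 length=17.616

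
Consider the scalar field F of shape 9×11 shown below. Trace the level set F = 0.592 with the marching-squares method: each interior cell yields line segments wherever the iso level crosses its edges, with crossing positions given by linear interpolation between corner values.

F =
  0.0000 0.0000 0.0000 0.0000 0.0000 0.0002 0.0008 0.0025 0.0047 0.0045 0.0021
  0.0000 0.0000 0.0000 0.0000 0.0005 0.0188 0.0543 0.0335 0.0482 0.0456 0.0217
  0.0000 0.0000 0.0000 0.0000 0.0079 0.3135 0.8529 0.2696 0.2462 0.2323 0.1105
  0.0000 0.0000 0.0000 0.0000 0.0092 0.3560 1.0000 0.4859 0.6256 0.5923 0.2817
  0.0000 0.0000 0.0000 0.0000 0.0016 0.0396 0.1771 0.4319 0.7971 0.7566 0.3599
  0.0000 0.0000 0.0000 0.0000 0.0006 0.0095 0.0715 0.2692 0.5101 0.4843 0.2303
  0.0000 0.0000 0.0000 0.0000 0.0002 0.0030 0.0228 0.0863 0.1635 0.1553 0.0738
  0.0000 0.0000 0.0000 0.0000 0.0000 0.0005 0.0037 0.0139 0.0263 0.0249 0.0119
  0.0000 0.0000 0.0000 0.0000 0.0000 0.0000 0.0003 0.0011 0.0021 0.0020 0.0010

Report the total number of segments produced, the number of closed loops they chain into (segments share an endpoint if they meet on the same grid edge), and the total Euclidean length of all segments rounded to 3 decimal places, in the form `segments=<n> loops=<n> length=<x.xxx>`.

cell (1,5): code 0100 → (1.673,6.000)–(2.000,5.516)
cell (1,6): code 1000 → (2.000,6.447)–(1.673,6.000)
cell (2,5): code 0110 → (2.000,5.516)–(3.000,5.366)
cell (2,6): code 1001 → (3.000,6.794)–(2.000,6.447)
cell (2,7): code 0100 → (2.911,8.000)–(3.000,7.759)
cell (2,8): code 1100 → (2.999,9.000)–(2.911,8.000)
cell (2,9): code 1000 → (3.000,9.001)–(2.999,9.000)
cell (3,5): code 0010 → (3.000,5.366)–(3.496,6.000)
cell (3,6): code 0001 → (3.496,6.000)–(3.000,6.794)
cell (3,7): code 0110 → (3.000,7.759)–(4.000,7.438)
cell (3,9): code 1001 → (4.000,9.415)–(3.000,9.001)
cell (4,7): code 0010 → (4.000,7.438)–(4.715,8.000)
cell (4,8): code 0011 → (4.715,8.000)–(4.604,9.000)
cell (4,9): code 0001 → (4.604,9.000)–(4.000,9.415)
total: 14 segments, chained into 2 closed loop(s), length Σ = 10.989399

segments=14 loops=2 length=10.989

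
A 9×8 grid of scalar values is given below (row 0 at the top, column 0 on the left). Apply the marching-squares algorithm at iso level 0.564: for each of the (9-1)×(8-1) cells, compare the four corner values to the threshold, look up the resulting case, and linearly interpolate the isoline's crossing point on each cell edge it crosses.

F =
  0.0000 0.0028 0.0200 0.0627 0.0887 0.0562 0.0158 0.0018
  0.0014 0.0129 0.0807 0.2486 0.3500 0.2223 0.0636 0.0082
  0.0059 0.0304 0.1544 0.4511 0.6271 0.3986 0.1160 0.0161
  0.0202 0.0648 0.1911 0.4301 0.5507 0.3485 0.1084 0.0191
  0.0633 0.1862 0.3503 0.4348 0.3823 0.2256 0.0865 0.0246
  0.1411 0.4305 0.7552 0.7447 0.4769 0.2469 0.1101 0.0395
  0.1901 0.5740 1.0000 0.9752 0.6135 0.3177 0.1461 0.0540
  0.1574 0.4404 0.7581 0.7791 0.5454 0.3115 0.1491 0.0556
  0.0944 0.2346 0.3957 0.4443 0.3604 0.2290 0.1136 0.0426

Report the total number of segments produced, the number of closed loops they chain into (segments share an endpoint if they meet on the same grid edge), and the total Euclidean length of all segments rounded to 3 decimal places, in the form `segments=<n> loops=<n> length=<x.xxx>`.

segments=18 loops=2 length=12.467

cell (1,3): code 0100 → (1.772,4.000)–(2.000,3.641)
cell (1,4): code 1000 → (2.000,4.276)–(1.772,4.000)
cell (2,3): code 0010 → (2.000,3.641)–(2.826,4.000)
cell (2,4): code 0001 → (2.826,4.000)–(2.000,4.276)
cell (4,1): code 0100 → (4.528,2.000)–(5.000,1.411)
cell (4,2): code 1100 → (4.417,3.000)–(4.528,2.000)
cell (4,3): code 1000 → (5.000,3.675)–(4.417,3.000)
cell (5,0): code 0100 → (5.930,1.000)–(6.000,0.974)
cell (5,1): code 1110 → (5.000,1.411)–(5.930,1.000)
cell (5,3): code 1101 → (5.638,4.000)–(5.000,3.675)
cell (5,4): code 1000 → (6.000,4.167)–(5.638,4.000)
cell (6,0): code 0010 → (6.000,0.974)–(6.075,1.000)
cell (6,1): code 0111 → (6.075,1.000)–(7.000,1.389)
cell (6,3): code 1011 → (7.000,3.920)–(6.727,4.000)
cell (6,4): code 0001 → (6.727,4.000)–(6.000,4.167)
cell (7,1): code 0010 → (7.000,1.389)–(7.536,2.000)
cell (7,2): code 0011 → (7.536,2.000)–(7.642,3.000)
cell (7,3): code 0001 → (7.642,3.000)–(7.000,3.920)
total: 18 segments, chained into 2 closed loop(s), length Σ = 12.466955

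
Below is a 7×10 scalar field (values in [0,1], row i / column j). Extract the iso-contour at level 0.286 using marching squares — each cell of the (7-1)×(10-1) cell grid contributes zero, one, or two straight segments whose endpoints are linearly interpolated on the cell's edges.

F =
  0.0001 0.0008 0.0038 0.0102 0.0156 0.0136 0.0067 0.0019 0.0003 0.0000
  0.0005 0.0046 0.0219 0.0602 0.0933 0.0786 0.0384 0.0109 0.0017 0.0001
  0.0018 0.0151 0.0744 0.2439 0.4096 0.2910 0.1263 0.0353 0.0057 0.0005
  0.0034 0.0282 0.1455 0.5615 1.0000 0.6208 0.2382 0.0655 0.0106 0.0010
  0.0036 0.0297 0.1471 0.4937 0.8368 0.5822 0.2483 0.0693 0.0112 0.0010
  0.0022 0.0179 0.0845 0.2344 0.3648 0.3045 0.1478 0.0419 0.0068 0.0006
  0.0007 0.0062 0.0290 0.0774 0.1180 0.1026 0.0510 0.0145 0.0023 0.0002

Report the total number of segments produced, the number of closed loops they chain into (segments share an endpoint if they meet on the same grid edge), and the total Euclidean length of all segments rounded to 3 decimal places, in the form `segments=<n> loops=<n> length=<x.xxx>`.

segments=14 loops=1 length=11.198

cell (1,3): code 0100 → (1.609,4.000)–(2.000,3.254)
cell (1,4): code 1100 → (1.976,5.000)–(1.609,4.000)
cell (1,5): code 1000 → (2.000,5.030)–(1.976,5.000)
cell (2,2): code 0100 → (2.133,3.000)–(3.000,2.338)
cell (2,3): code 1110 → (2.000,3.254)–(2.133,3.000)
cell (2,5): code 1001 → (3.000,5.875)–(2.000,5.030)
cell (3,2): code 0110 → (3.000,2.338)–(4.000,2.401)
cell (3,5): code 1001 → (4.000,5.887)–(3.000,5.875)
cell (4,2): code 0010 → (4.000,2.401)–(4.801,3.000)
cell (4,3): code 0111 → (4.801,3.000)–(5.000,3.396)
cell (4,5): code 1001 → (5.000,5.118)–(4.000,5.887)
cell (5,3): code 0010 → (5.000,3.396)–(5.319,4.000)
cell (5,4): code 0011 → (5.319,4.000)–(5.092,5.000)
cell (5,5): code 0001 → (5.092,5.000)–(5.000,5.118)
total: 14 segments, chained into 1 closed loop(s), length Σ = 11.198076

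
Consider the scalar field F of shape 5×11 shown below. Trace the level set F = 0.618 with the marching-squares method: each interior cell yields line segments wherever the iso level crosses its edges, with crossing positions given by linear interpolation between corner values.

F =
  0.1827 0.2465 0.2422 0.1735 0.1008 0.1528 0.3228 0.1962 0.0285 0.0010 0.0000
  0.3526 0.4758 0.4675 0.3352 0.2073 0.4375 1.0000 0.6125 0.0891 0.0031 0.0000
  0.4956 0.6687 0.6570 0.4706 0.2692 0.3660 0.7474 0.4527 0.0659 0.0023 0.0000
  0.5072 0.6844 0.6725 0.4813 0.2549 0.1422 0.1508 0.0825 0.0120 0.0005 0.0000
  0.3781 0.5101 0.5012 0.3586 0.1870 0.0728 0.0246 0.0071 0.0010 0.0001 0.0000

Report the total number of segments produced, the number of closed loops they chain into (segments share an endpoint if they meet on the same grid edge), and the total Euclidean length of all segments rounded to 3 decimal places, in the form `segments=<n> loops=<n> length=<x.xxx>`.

segments=14 loops=2 length=10.765

cell (0,5): code 0100 → (0.436,6.000)–(1.000,5.321)
cell (0,6): code 1000 → (1.000,6.986)–(0.436,6.000)
cell (1,0): code 0100 → (1.737,1.000)–(2.000,0.707)
cell (1,1): code 1100 → (1.794,2.000)–(1.737,1.000)
cell (1,2): code 1000 → (2.000,2.209)–(1.794,2.000)
cell (1,5): code 0110 → (1.000,5.321)–(2.000,5.661)
cell (1,6): code 1001 → (2.000,6.439)–(1.000,6.986)
cell (2,0): code 0110 → (2.000,0.707)–(3.000,0.625)
cell (2,2): code 1001 → (3.000,2.285)–(2.000,2.209)
cell (2,5): code 0010 → (2.000,5.661)–(2.217,6.000)
cell (2,6): code 0001 → (2.217,6.000)–(2.000,6.439)
cell (3,0): code 0010 → (3.000,0.625)–(3.381,1.000)
cell (3,1): code 0011 → (3.381,1.000)–(3.318,2.000)
cell (3,2): code 0001 → (3.318,2.000)–(3.000,2.285)
total: 14 segments, chained into 2 closed loop(s), length Σ = 10.765238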